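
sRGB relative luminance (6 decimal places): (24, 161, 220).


Linearize each channel (sRGB transfer function): c = v/255; c_lin = c/12.92 if c ≤ 0.04045, else ((c+0.055)/1.055)^2.4
  R: 24/255 ≈ 0.094118 > 0.04045 → ((0.094118+0.055)/1.055)^2.4 ≈ 0.009134
  G: 161/255 ≈ 0.631373 > 0.04045 → ((0.631373+0.055)/1.055)^2.4 ≈ 0.356400
  B: 220/255 ≈ 0.862745 > 0.04045 → ((0.862745+0.055)/1.055)^2.4 ≈ 0.715694
R_lin = 0.009134, G_lin = 0.356400, B_lin = 0.715694
L = 0.2126×R + 0.7152×G + 0.0722×B
L = 0.2126×0.009134 + 0.7152×0.356400 + 0.0722×0.715694
L ≈ 0.308512


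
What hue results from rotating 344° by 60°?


New hue = (H + rotation) mod 360
New hue = (344 + 60) mod 360
= 404 mod 360
= 44°


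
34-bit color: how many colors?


Colors = 2^bits = 2^34
= 17,179,869,184 colors


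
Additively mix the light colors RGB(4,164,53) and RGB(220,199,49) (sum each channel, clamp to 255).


Additive: each channel = min(255, C₁+C₂)
R: 4+220 = 224 → 224
G: 164+199 = 363 → 255
B: 53+49 = 102 → 102
= RGB(224, 255, 102)


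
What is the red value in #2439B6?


Color: #2439B6
R = 24 = 36
G = 39 = 57
B = B6 = 182
Red = 36


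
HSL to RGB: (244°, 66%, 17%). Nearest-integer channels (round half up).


H=244°, S=0.66, L=0.17
C = (1-|2L-1|)×S = (1-|-0.66|)×0.66 = 0.2244
H' = H/60 = 244/60 ≈ 4.0667; X = C×(1-|H' mod 2 - 1|) = 0.01496
m = L - C/2 = 0.17 - 0.1122 = 0.0578
Sector ⌊H'⌋ = 4 → (R',G',B') = (0.01496, 0.0, 0.2244)
RGB = ((R'+m)×255, (G'+m)×255, (B'+m)×255) = (18.5538, 14.739, 71.961)
Round half up → RGB(19, 15, 72)


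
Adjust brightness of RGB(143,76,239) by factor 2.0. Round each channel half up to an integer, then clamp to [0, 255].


Multiply each channel by 2.0, round half up, clamp to [0, 255]
R: 143×2.0 = 286 → clamp → 255
G: 76×2.0 = 152
B: 239×2.0 = 478 → clamp → 255
= RGB(255, 152, 255)


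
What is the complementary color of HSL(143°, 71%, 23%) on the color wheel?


Complement = opposite side of color wheel = hue + 180°
H' = (143 + 180) mod 360 = 323°
S and L unchanged.
= HSL(323°, 71%, 23%)


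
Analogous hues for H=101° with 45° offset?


Base hue: 101°
Left analog: (101 - 45) mod 360 = 56°
Right analog: (101 + 45) mod 360 = 146°
Analogous hues = 56° and 146°


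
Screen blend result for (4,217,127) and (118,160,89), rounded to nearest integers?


Screen: C = 255 - (255-A)×(255-B)/255, rounded to nearest integer
R: 255 - (255-4)×(255-118)/255 = 255 - 34387/255 ≈ 255 - 134.851 = 120.149 → 120
G: 255 - (255-217)×(255-160)/255 = 255 - 3610/255 ≈ 255 - 14.157 = 240.843 → 241
B: 255 - (255-127)×(255-89)/255 = 255 - 21248/255 ≈ 255 - 83.325 = 171.675 → 172
= RGB(120, 241, 172)


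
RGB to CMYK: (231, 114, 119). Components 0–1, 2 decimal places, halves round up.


R'=231/255≈0.9059, G'=114/255≈0.4471, B'=119/255≈0.4667
K = 1 - max(R',G',B') = 1 - 231/255 = 24/255 = 0.09411… → 0.09
(1-R'-K)/(1-K) simplifies to (max-R)/max with max = 231:
C = (231-231)/231 = 0/231 = 0 → 0.00
M = (231-114)/231 = 117/231 = 0.50649… → 0.51
Y = (231-119)/231 = 112/231 = 0.48484… → 0.48
= CMYK(0.00, 0.51, 0.48, 0.09)


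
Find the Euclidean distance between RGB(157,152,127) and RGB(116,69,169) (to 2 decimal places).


d = √[(R₁-R₂)² + (G₁-G₂)² + (B₁-B₂)²]
d = √[(157-116)² + (152-69)² + (127-169)²]
d = √[1681 + 6889 + 1764]
d = √10334
d ≈ 101.66


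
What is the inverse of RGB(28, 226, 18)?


Invert: (255-R, 255-G, 255-B)
R: 255-28 = 227
G: 255-226 = 29
B: 255-18 = 237
= RGB(227, 29, 237)


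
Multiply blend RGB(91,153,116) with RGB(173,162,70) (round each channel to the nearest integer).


Multiply: C = A×B/255, rounded to nearest integer
R: 91×173/255 = 15743/255 ≈ 61.737 → 62
G: 153×162/255 = 24786/255 ≈ 97.200 → 97
B: 116×70/255 = 8120/255 ≈ 31.843 → 32
= RGB(62, 97, 32)


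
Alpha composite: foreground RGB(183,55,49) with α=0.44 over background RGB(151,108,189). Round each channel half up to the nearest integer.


C = α×F + (1-α)×B, with 1-α = 0.56
R: 0.44×183 + 0.56×151 = 80.52 + 84.56 = 165.08 → 165
G: 0.44×55 + 0.56×108 = 24.20 + 60.48 = 84.68 → 85
B: 0.44×49 + 0.56×189 = 21.56 + 105.84 = 127.40 → 127
= RGB(165, 85, 127)


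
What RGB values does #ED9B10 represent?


ED → 237 (R)
9B → 155 (G)
10 → 16 (B)
= RGB(237, 155, 16)


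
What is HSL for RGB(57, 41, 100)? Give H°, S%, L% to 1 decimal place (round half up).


Normalize: R'=57/255≈0.2235, G'=41/255≈0.1608, B'=100/255≈0.3922
Max=100/255, Min=41/255, Δ=Max-Min=59/255
L = (Max+Min)/2 = (100+41)/510 = 141/510 = 0.27647… → L = 27.6%
L ≤ 0.5 → S = Δ/(Max+Min) = 59/(100+41) = 59/141 = 0.41843… → S = 41.8%
(the 1/255 factors cancel in S and H, so raw channel differences can be used)
Max is B' → H = 60 × ((R-G)/Δ + 4) = 60 × ((57-41)/59 + 4)
  16/59 + 4 = 0.2711… + 4 = 4.2711…
  H = 60 × 4.2711… = 256.271…° → H = 256.3°
= HSL(256.3°, 41.8%, 27.6%)


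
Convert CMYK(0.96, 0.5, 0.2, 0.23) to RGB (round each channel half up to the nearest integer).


R = 255 × (1-C) × (1-K) = 255 × 0.04 × 0.77 = 7.854 → 8
G = 255 × (1-M) × (1-K) = 255 × 0.50 × 0.77 = 98.175 → 98
B = 255 × (1-Y) × (1-K) = 255 × 0.80 × 0.77 = 157.08 → 157
= RGB(8, 98, 157)


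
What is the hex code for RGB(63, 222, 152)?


R = 63 → 3F (hex)
G = 222 → DE (hex)
B = 152 → 98 (hex)
Hex = #3FDE98


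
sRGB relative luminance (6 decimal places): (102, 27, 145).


Linearize each channel (sRGB transfer function): c = v/255; c_lin = c/12.92 if c ≤ 0.04045, else ((c+0.055)/1.055)^2.4
  R: 102/255 ≈ 0.400000 > 0.04045 → ((0.400000+0.055)/1.055)^2.4 ≈ 0.132868
  G: 27/255 ≈ 0.105882 > 0.04045 → ((0.105882+0.055)/1.055)^2.4 ≈ 0.010960
  B: 145/255 ≈ 0.568627 > 0.04045 → ((0.568627+0.055)/1.055)^2.4 ≈ 0.283149
R_lin = 0.132868, G_lin = 0.010960, B_lin = 0.283149
L = 0.2126×R + 0.7152×G + 0.0722×B
L = 0.2126×0.132868 + 0.7152×0.010960 + 0.0722×0.283149
L ≈ 0.056530


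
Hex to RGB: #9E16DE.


9E → 158 (R)
16 → 22 (G)
DE → 222 (B)
= RGB(158, 22, 222)


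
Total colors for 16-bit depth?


Colors = 2^bits = 2^16
= 65,536 colors


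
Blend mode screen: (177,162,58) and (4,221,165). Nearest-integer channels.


Screen: C = 255 - (255-A)×(255-B)/255, rounded to nearest integer
R: 255 - (255-177)×(255-4)/255 = 255 - 19578/255 ≈ 255 - 76.776 = 178.224 → 178
G: 255 - (255-162)×(255-221)/255 = 255 - 3162/255 ≈ 255 - 12.400 = 242.600 → 243
B: 255 - (255-58)×(255-165)/255 = 255 - 17730/255 ≈ 255 - 69.529 = 185.471 → 185
= RGB(178, 243, 185)


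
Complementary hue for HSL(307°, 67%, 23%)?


Complement = opposite side of color wheel = hue + 180°
H' = (307 + 180) mod 360 = 127°
S and L unchanged.
= HSL(127°, 67%, 23%)


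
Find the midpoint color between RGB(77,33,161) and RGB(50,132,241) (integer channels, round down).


Midpoint: each channel = ⌊(C₁+C₂)/2⌋
R: ⌊(77+50)/2⌋ = 63
G: ⌊(33+132)/2⌋ = 82
B: ⌊(161+241)/2⌋ = 201
= RGB(63, 82, 201)


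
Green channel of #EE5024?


Color: #EE5024
R = EE = 238
G = 50 = 80
B = 24 = 36
Green = 80


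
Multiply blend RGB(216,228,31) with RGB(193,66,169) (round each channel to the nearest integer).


Multiply: C = A×B/255, rounded to nearest integer
R: 216×193/255 = 41688/255 ≈ 163.482 → 163
G: 228×66/255 = 15048/255 ≈ 59.012 → 59
B: 31×169/255 = 5239/255 ≈ 20.545 → 21
= RGB(163, 59, 21)


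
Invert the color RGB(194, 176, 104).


Invert: (255-R, 255-G, 255-B)
R: 255-194 = 61
G: 255-176 = 79
B: 255-104 = 151
= RGB(61, 79, 151)


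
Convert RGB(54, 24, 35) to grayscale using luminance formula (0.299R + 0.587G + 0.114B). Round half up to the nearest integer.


Gray = 0.299×R + 0.587×G + 0.114×B
Gray = 0.299×54 + 0.587×24 + 0.114×35
Gray = 16.146 + 14.088 + 3.990
Gray = 34.224 → round half up → 34
Gray = 34


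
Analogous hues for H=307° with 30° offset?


Base hue: 307°
Left analog: (307 - 30) mod 360 = 277°
Right analog: (307 + 30) mod 360 = 337°
Analogous hues = 277° and 337°


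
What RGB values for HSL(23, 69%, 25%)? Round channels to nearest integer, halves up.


H=23°, S=0.69, L=0.25
C = (1-|2L-1|)×S = (1-|-0.50|)×0.69 = 0.345
H' = H/60 = 23/60 ≈ 0.3833; X = C×(1-|H' mod 2 - 1|) = 0.13225
m = L - C/2 = 0.25 - 0.1725 = 0.0775
Sector ⌊H'⌋ = 0 → (R',G',B') = (0.345, 0.13225, 0.0)
RGB = ((R'+m)×255, (G'+m)×255, (B'+m)×255) = (107.7375, 53.48625, 19.7625)
Round half up → RGB(108, 53, 20)


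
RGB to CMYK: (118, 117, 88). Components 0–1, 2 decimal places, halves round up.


R'=118/255≈0.4627, G'=117/255≈0.4588, B'=88/255≈0.3451
K = 1 - max(R',G',B') = 1 - 118/255 = 137/255 = 0.53725… → 0.54
(1-R'-K)/(1-K) simplifies to (max-R)/max with max = 118:
C = (118-118)/118 = 0/118 = 0 → 0.00
M = (118-117)/118 = 1/118 = 0.00847… → 0.01
Y = (118-88)/118 = 30/118 = 0.25423… → 0.25
= CMYK(0.00, 0.01, 0.25, 0.54)


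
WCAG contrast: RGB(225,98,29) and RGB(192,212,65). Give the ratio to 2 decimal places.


Linearize each sRGB channel c=v/255: c/12.92 if c ≤ 0.04045 else ((c+0.055)/1.055)^2.4
L = 0.2126×R_lin + 0.7152×G_lin + 0.0722×B_lin
Color 1 (225,98,29):
  R=225: 225/255≈0.8824 > 0.04045 → ((0.8824+0.055)/1.055)^2.4 ≈ 0.75294
  G=98: 98/255≈0.3843 > 0.04045 → ((0.3843+0.055)/1.055)^2.4 ≈ 0.12214
  B=29: 29/255≈0.1137 > 0.04045 → ((0.1137+0.055)/1.055)^2.4 ≈ 0.01229
  L1 = 0.2126×0.75294 + 0.7152×0.12214 + 0.0722×0.01229 ≈ 0.24832
Color 2 (192,212,65):
  R=192: 192/255≈0.7529 > 0.04045 → ((0.7529+0.055)/1.055)^2.4 ≈ 0.52712
  G=212: 212/255≈0.8314 > 0.04045 → ((0.8314+0.055)/1.055)^2.4 ≈ 0.65837
  B=65: 65/255≈0.2549 > 0.04045 → ((0.2549+0.055)/1.055)^2.4 ≈ 0.05286
  L2 = 0.2126×0.52712 + 0.7152×0.65837 + 0.0722×0.05286 ≈ 0.58675
Lighter = 0.58675, Darker = 0.24832
Ratio = (L_lighter + 0.05) / (L_darker + 0.05)
Ratio = (0.58675 + 0.05) / (0.24832 + 0.05) = 0.63675 / 0.29832 ≈ 2.1345
Ratio ≈ 2.13:1


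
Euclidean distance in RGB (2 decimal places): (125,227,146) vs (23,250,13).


d = √[(R₁-R₂)² + (G₁-G₂)² + (B₁-B₂)²]
d = √[(125-23)² + (227-250)² + (146-13)²]
d = √[10404 + 529 + 17689]
d = √28622
d ≈ 169.18


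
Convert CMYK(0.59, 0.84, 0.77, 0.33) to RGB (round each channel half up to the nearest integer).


R = 255 × (1-C) × (1-K) = 255 × 0.41 × 0.67 = 70.0485 → 70
G = 255 × (1-M) × (1-K) = 255 × 0.16 × 0.67 = 27.336 → 27
B = 255 × (1-Y) × (1-K) = 255 × 0.23 × 0.67 = 39.2955 → 39
= RGB(70, 27, 39)


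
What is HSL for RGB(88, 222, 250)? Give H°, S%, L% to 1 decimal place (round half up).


Normalize: R'=88/255≈0.3451, G'=222/255≈0.8706, B'=250/255≈0.9804
Max=250/255, Min=88/255, Δ=Max-Min=162/255
L = (Max+Min)/2 = (250+88)/510 = 338/510 = 0.66274… → L = 66.3%
L > 0.5 → S = Δ/(2-Max-Min) = 162/(510-250-88) = 162/172 = 0.94186… → S = 94.2%
(the 1/255 factors cancel in S and H, so raw channel differences can be used)
Max is B' → H = 60 × ((R-G)/Δ + 4) = 60 × ((88-222)/162 + 4)
  -134/162 + 4 = -0.8271… + 4 = 3.1728…
  H = 60 × 3.1728… = 190.370…° → H = 190.4°
= HSL(190.4°, 94.2%, 66.3%)


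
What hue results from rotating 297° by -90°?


New hue = (H + rotation) mod 360
New hue = (297 -90) mod 360
= 207 mod 360
= 207°


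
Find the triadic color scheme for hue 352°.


Triadic: equally spaced at 120° intervals
H1 = 352°
H2 = (352 + 120) mod 360 = 112°
H3 = (352 + 240) mod 360 = 232°
Triadic = 352°, 112°, 232°


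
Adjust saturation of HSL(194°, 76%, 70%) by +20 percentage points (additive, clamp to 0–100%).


Original S = 76%
Adjustment = +20 percentage points
New S = 76 + (20) = 96
Clamp to [0, 100] → 96
= HSL(194°, 96%, 70%)


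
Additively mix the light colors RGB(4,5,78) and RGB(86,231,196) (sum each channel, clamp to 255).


Additive: each channel = min(255, C₁+C₂)
R: 4+86 = 90 → 90
G: 5+231 = 236 → 236
B: 78+196 = 274 → 255
= RGB(90, 236, 255)


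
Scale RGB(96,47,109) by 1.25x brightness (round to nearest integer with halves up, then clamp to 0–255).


Multiply each channel by 1.25, round half up, clamp to [0, 255]
R: 96×1.25 = 120
G: 47×1.25 = 58.75 → round → 59
B: 109×1.25 = 136.25 → round → 136
= RGB(120, 59, 136)


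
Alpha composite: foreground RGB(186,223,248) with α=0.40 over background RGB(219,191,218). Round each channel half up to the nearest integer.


C = α×F + (1-α)×B, with 1-α = 0.60
R: 0.40×186 + 0.60×219 = 74.40 + 131.40 = 205.80 → 206
G: 0.40×223 + 0.60×191 = 89.20 + 114.60 = 203.80 → 204
B: 0.40×248 + 0.60×218 = 99.20 + 130.80 = 230.00 → 230
= RGB(206, 204, 230)


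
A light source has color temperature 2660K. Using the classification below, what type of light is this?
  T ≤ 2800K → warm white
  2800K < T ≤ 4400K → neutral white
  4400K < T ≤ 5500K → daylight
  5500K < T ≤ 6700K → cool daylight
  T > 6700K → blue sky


Temperature: 2660K
2660K ≤ 2800K → warm white
Classification: warm white


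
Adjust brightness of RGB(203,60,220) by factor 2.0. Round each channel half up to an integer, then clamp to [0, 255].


Multiply each channel by 2.0, round half up, clamp to [0, 255]
R: 203×2.0 = 406 → clamp → 255
G: 60×2.0 = 120
B: 220×2.0 = 440 → clamp → 255
= RGB(255, 120, 255)


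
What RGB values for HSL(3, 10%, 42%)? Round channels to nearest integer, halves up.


H=3°, S=0.10, L=0.42
C = (1-|2L-1|)×S = (1-|-0.16|)×0.10 = 0.084
H' = H/60 = 3/60 ≈ 0.0500; X = C×(1-|H' mod 2 - 1|) = 0.0042
m = L - C/2 = 0.42 - 0.042 = 0.378
Sector ⌊H'⌋ = 0 → (R',G',B') = (0.084, 0.0042, 0.0)
RGB = ((R'+m)×255, (G'+m)×255, (B'+m)×255) = (117.81, 97.461, 96.39)
Round half up → RGB(118, 97, 96)


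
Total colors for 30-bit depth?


Colors = 2^bits = 2^30
= 1,073,741,824 colors


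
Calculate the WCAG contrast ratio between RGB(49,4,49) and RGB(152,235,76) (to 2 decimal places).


Linearize each sRGB channel c=v/255: c/12.92 if c ≤ 0.04045 else ((c+0.055)/1.055)^2.4
L = 0.2126×R_lin + 0.7152×G_lin + 0.0722×B_lin
Color 1 (49,4,49):
  R=49: 49/255≈0.1922 > 0.04045 → ((0.1922+0.055)/1.055)^2.4 ≈ 0.03071
  G=4: 4/255≈0.0157 ≤ 0.04045 → 0.0157/12.92 ≈ 0.00121
  B=49: 49/255≈0.1922 > 0.04045 → ((0.1922+0.055)/1.055)^2.4 ≈ 0.03071
  L1 = 0.2126×0.03071 + 0.7152×0.00121 + 0.0722×0.03071 ≈ 0.00962
Color 2 (152,235,76):
  R=152: 152/255≈0.5961 > 0.04045 → ((0.5961+0.055)/1.055)^2.4 ≈ 0.31399
  G=235: 235/255≈0.9216 > 0.04045 → ((0.9216+0.055)/1.055)^2.4 ≈ 0.83077
  B=76: 76/255≈0.2980 > 0.04045 → ((0.2980+0.055)/1.055)^2.4 ≈ 0.07227
  L2 = 0.2126×0.31399 + 0.7152×0.83077 + 0.0722×0.07227 ≈ 0.66614
Lighter = 0.66614, Darker = 0.00962
Ratio = (L_lighter + 0.05) / (L_darker + 0.05)
Ratio = (0.66614 + 0.05) / (0.00962 + 0.05) = 0.71614 / 0.05962 ≈ 12.0126
Ratio ≈ 12.01:1


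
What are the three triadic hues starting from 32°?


Triadic: equally spaced at 120° intervals
H1 = 32°
H2 = (32 + 120) mod 360 = 152°
H3 = (32 + 240) mod 360 = 272°
Triadic = 32°, 152°, 272°


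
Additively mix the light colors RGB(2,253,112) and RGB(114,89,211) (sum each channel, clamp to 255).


Additive: each channel = min(255, C₁+C₂)
R: 2+114 = 116 → 116
G: 253+89 = 342 → 255
B: 112+211 = 323 → 255
= RGB(116, 255, 255)


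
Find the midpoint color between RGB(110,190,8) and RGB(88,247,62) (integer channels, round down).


Midpoint: each channel = ⌊(C₁+C₂)/2⌋
R: ⌊(110+88)/2⌋ = 99
G: ⌊(190+247)/2⌋ = 218
B: ⌊(8+62)/2⌋ = 35
= RGB(99, 218, 35)


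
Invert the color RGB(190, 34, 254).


Invert: (255-R, 255-G, 255-B)
R: 255-190 = 65
G: 255-34 = 221
B: 255-254 = 1
= RGB(65, 221, 1)


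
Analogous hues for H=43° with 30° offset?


Base hue: 43°
Left analog: (43 - 30) mod 360 = 13°
Right analog: (43 + 30) mod 360 = 73°
Analogous hues = 13° and 73°


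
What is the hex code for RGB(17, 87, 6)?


R = 17 → 11 (hex)
G = 87 → 57 (hex)
B = 6 → 06 (hex)
Hex = #115706


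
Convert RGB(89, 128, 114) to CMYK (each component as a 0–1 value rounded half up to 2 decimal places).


R'=89/255≈0.3490, G'=128/255≈0.5020, B'=114/255≈0.4471
K = 1 - max(R',G',B') = 1 - 128/255 = 127/255 = 0.49803… → 0.50
(1-R'-K)/(1-K) simplifies to (max-R)/max with max = 128:
C = (128-89)/128 = 39/128 = 0.30468… → 0.30
M = (128-128)/128 = 0/128 = 0 → 0.00
Y = (128-114)/128 = 14/128 = 0.10937… → 0.11
= CMYK(0.30, 0.00, 0.11, 0.50)


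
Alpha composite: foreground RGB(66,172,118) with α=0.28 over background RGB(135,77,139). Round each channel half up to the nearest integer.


C = α×F + (1-α)×B, with 1-α = 0.72
R: 0.28×66 + 0.72×135 = 18.48 + 97.20 = 115.68 → 116
G: 0.28×172 + 0.72×77 = 48.16 + 55.44 = 103.60 → 104
B: 0.28×118 + 0.72×139 = 33.04 + 100.08 = 133.12 → 133
= RGB(116, 104, 133)


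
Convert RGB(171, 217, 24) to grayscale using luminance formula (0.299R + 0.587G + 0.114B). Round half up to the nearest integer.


Gray = 0.299×R + 0.587×G + 0.114×B
Gray = 0.299×171 + 0.587×217 + 0.114×24
Gray = 51.129 + 127.379 + 2.736
Gray = 181.244 → round half up → 181
Gray = 181


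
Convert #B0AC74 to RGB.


B0 → 176 (R)
AC → 172 (G)
74 → 116 (B)
= RGB(176, 172, 116)


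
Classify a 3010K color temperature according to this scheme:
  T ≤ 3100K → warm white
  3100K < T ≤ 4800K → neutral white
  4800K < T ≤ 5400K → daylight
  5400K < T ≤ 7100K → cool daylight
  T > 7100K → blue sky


Temperature: 3010K
3010K ≤ 3100K → warm white
Classification: warm white


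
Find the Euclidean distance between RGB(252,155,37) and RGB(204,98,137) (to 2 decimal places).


d = √[(R₁-R₂)² + (G₁-G₂)² + (B₁-B₂)²]
d = √[(252-204)² + (155-98)² + (37-137)²]
d = √[2304 + 3249 + 10000]
d = √15553
d ≈ 124.71


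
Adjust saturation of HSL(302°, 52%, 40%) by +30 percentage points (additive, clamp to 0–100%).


Original S = 52%
Adjustment = +30 percentage points
New S = 52 + (30) = 82
Clamp to [0, 100] → 82
= HSL(302°, 82%, 40%)


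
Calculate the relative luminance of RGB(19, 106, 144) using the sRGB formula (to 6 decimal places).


Linearize each channel (sRGB transfer function): c = v/255; c_lin = c/12.92 if c ≤ 0.04045, else ((c+0.055)/1.055)^2.4
  R: 19/255 ≈ 0.074510 > 0.04045 → ((0.074510+0.055)/1.055)^2.4 ≈ 0.006512
  G: 106/255 ≈ 0.415686 > 0.04045 → ((0.415686+0.055)/1.055)^2.4 ≈ 0.144128
  B: 144/255 ≈ 0.564706 > 0.04045 → ((0.564706+0.055)/1.055)^2.4 ≈ 0.278894
R_lin = 0.006512, G_lin = 0.144128, B_lin = 0.278894
L = 0.2126×R + 0.7152×G + 0.0722×B
L = 0.2126×0.006512 + 0.7152×0.144128 + 0.0722×0.278894
L ≈ 0.124601


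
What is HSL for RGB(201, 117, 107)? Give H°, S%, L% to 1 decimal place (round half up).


Normalize: R'=201/255≈0.7882, G'=117/255≈0.4588, B'=107/255≈0.4196
Max=201/255, Min=107/255, Δ=Max-Min=94/255
L = (Max+Min)/2 = (201+107)/510 = 308/510 = 0.60392… → L = 60.4%
L > 0.5 → S = Δ/(2-Max-Min) = 94/(510-201-107) = 94/202 = 0.46534… → S = 46.5%
(the 1/255 factors cancel in S and H, so raw channel differences can be used)
Max is R' → H = 60 × (((G-B)/Δ) mod 6) = 60 × (((117-107)/94) mod 6)
  10/94 = 0.1063…
  H = 60 × 0.1063… = 6.382…° → H = 6.4°
= HSL(6.4°, 46.5%, 60.4%)


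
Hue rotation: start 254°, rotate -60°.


New hue = (H + rotation) mod 360
New hue = (254 -60) mod 360
= 194 mod 360
= 194°


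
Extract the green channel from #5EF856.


Color: #5EF856
R = 5E = 94
G = F8 = 248
B = 56 = 86
Green = 248


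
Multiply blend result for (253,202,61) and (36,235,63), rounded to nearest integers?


Multiply: C = A×B/255, rounded to nearest integer
R: 253×36/255 = 9108/255 ≈ 35.718 → 36
G: 202×235/255 = 47470/255 ≈ 186.157 → 186
B: 61×63/255 = 3843/255 ≈ 15.071 → 15
= RGB(36, 186, 15)


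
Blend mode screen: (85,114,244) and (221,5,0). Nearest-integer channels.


Screen: C = 255 - (255-A)×(255-B)/255, rounded to nearest integer
R: 255 - (255-85)×(255-221)/255 = 255 - 5780/255 ≈ 255 - 22.667 = 232.333 → 232
G: 255 - (255-114)×(255-5)/255 = 255 - 35250/255 ≈ 255 - 138.235 = 116.765 → 117
B: 255 - (255-244)×(255-0)/255 = 255 - 2805/255 ≈ 255 - 11.000 = 244.000 → 244
= RGB(232, 117, 244)


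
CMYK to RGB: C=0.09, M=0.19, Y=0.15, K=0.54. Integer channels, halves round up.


R = 255 × (1-C) × (1-K) = 255 × 0.91 × 0.46 = 106.743 → 107
G = 255 × (1-M) × (1-K) = 255 × 0.81 × 0.46 = 95.013 → 95
B = 255 × (1-Y) × (1-K) = 255 × 0.85 × 0.46 = 99.705 → 100
= RGB(107, 95, 100)


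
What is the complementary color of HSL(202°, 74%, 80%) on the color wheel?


Complement = opposite side of color wheel = hue + 180°
H' = (202 + 180) mod 360 = 22°
S and L unchanged.
= HSL(22°, 74%, 80%)


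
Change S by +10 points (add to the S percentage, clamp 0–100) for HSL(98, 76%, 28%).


Original S = 76%
Adjustment = +10 percentage points
New S = 76 + (10) = 86
Clamp to [0, 100] → 86
= HSL(98°, 86%, 28%)


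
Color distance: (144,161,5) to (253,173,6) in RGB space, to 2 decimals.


d = √[(R₁-R₂)² + (G₁-G₂)² + (B₁-B₂)²]
d = √[(144-253)² + (161-173)² + (5-6)²]
d = √[11881 + 144 + 1]
d = √12026
d ≈ 109.66


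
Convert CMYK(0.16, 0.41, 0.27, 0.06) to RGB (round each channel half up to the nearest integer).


R = 255 × (1-C) × (1-K) = 255 × 0.84 × 0.94 = 201.348 → 201
G = 255 × (1-M) × (1-K) = 255 × 0.59 × 0.94 = 141.423 → 141
B = 255 × (1-Y) × (1-K) = 255 × 0.73 × 0.94 = 174.981 → 175
= RGB(201, 141, 175)


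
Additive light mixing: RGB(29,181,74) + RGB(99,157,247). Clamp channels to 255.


Additive: each channel = min(255, C₁+C₂)
R: 29+99 = 128 → 128
G: 181+157 = 338 → 255
B: 74+247 = 321 → 255
= RGB(128, 255, 255)


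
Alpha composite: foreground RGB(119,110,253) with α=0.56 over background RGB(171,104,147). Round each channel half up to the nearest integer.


C = α×F + (1-α)×B, with 1-α = 0.44
R: 0.56×119 + 0.44×171 = 66.64 + 75.24 = 141.88 → 142
G: 0.56×110 + 0.44×104 = 61.60 + 45.76 = 107.36 → 107
B: 0.56×253 + 0.44×147 = 141.68 + 64.68 = 206.36 → 206
= RGB(142, 107, 206)


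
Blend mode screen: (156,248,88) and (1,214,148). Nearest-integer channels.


Screen: C = 255 - (255-A)×(255-B)/255, rounded to nearest integer
R: 255 - (255-156)×(255-1)/255 = 255 - 25146/255 ≈ 255 - 98.612 = 156.388 → 156
G: 255 - (255-248)×(255-214)/255 = 255 - 287/255 ≈ 255 - 1.125 = 253.875 → 254
B: 255 - (255-88)×(255-148)/255 = 255 - 17869/255 ≈ 255 - 70.075 = 184.925 → 185
= RGB(156, 254, 185)


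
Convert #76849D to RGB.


76 → 118 (R)
84 → 132 (G)
9D → 157 (B)
= RGB(118, 132, 157)


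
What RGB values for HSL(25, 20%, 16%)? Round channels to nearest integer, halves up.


H=25°, S=0.20, L=0.16
C = (1-|2L-1|)×S = (1-|-0.68|)×0.20 = 0.064
H' = H/60 = 25/60 ≈ 0.4167; X = C×(1-|H' mod 2 - 1|) ≈ 0.0267
m = L - C/2 = 0.16 - 0.032 = 0.128
Sector ⌊H'⌋ = 0 → (R',G',B') = (0.064, ≈0.0267, 0.0)
RGB = ((R'+m)×255, (G'+m)×255, (B'+m)×255) = (48.96, 39.44, 32.64)
Round half up → RGB(49, 39, 33)


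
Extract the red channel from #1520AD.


Color: #1520AD
R = 15 = 21
G = 20 = 32
B = AD = 173
Red = 21


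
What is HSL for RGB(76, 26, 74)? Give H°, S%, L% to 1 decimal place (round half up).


Normalize: R'=76/255≈0.2980, G'=26/255≈0.1020, B'=74/255≈0.2902
Max=76/255, Min=26/255, Δ=Max-Min=50/255
L = (Max+Min)/2 = (76+26)/510 = 102/510 = 0.2 → L = 20.0%
L ≤ 0.5 → S = Δ/(Max+Min) = 50/(76+26) = 50/102 = 0.49019… → S = 49.0%
(the 1/255 factors cancel in S and H, so raw channel differences can be used)
Max is R' → H = 60 × (((G-B)/Δ) mod 6) = 60 × (((26-74)/50) mod 6)
  (-48)/50 = -0.96; negative, so add 6 → 5.04
  H = 60 × 5.04 = 302.4° → H = 302.4°
= HSL(302.4°, 49.0%, 20.0%)


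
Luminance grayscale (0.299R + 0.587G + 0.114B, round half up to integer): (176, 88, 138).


Gray = 0.299×R + 0.587×G + 0.114×B
Gray = 0.299×176 + 0.587×88 + 0.114×138
Gray = 52.624 + 51.656 + 15.732
Gray = 120.012 → round half up → 120
Gray = 120


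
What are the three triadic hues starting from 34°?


Triadic: equally spaced at 120° intervals
H1 = 34°
H2 = (34 + 120) mod 360 = 154°
H3 = (34 + 240) mod 360 = 274°
Triadic = 34°, 154°, 274°


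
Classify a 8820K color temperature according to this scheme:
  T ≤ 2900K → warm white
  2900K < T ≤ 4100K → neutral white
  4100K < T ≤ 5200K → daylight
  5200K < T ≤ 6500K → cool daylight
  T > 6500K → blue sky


Temperature: 8820K
8820K > 6500K → blue sky
Classification: blue sky


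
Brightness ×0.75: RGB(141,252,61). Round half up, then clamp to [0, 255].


Multiply each channel by 0.75, round half up, clamp to [0, 255]
R: 141×0.75 = 105.75 → round → 106
G: 252×0.75 = 189
B: 61×0.75 = 45.75 → round → 46
= RGB(106, 189, 46)


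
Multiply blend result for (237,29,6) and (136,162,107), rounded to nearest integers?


Multiply: C = A×B/255, rounded to nearest integer
R: 237×136/255 = 32232/255 ≈ 126.400 → 126
G: 29×162/255 = 4698/255 ≈ 18.424 → 18
B: 6×107/255 = 642/255 ≈ 2.518 → 3
= RGB(126, 18, 3)


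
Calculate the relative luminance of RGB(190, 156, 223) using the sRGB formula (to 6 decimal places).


Linearize each channel (sRGB transfer function): c = v/255; c_lin = c/12.92 if c ≤ 0.04045, else ((c+0.055)/1.055)^2.4
  R: 190/255 ≈ 0.745098 > 0.04045 → ((0.745098+0.055)/1.055)^2.4 ≈ 0.514918
  G: 156/255 ≈ 0.611765 > 0.04045 → ((0.611765+0.055)/1.055)^2.4 ≈ 0.332452
  B: 223/255 ≈ 0.874510 > 0.04045 → ((0.874510+0.055)/1.055)^2.4 ≈ 0.737910
R_lin = 0.514918, G_lin = 0.332452, B_lin = 0.737910
L = 0.2126×R + 0.7152×G + 0.0722×B
L = 0.2126×0.514918 + 0.7152×0.332452 + 0.0722×0.737910
L ≈ 0.400518


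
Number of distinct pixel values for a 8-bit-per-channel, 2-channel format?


Total bits = 8 bits/channel × 2 channels = 16 bits
Distinct pixel values = 2^16
= 65,536 pixel values


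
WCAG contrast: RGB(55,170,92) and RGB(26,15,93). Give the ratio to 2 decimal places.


Linearize each sRGB channel c=v/255: c/12.92 if c ≤ 0.04045 else ((c+0.055)/1.055)^2.4
L = 0.2126×R_lin + 0.7152×G_lin + 0.0722×B_lin
Color 1 (55,170,92):
  R=55: 55/255≈0.2157 > 0.04045 → ((0.2157+0.055)/1.055)^2.4 ≈ 0.03820
  G=170: 170/255≈0.6667 > 0.04045 → ((0.6667+0.055)/1.055)^2.4 ≈ 0.40198
  B=92: 92/255≈0.3608 > 0.04045 → ((0.3608+0.055)/1.055)^2.4 ≈ 0.10702
  L1 = 0.2126×0.03820 + 0.7152×0.40198 + 0.0722×0.10702 ≈ 0.30334
Color 2 (26,15,93):
  R=26: 26/255≈0.1020 > 0.04045 → ((0.1020+0.055)/1.055)^2.4 ≈ 0.01033
  G=15: 15/255≈0.0588 > 0.04045 → ((0.0588+0.055)/1.055)^2.4 ≈ 0.00478
  B=93: 93/255≈0.3647 > 0.04045 → ((0.3647+0.055)/1.055)^2.4 ≈ 0.10946
  L2 = 0.2126×0.01033 + 0.7152×0.00478 + 0.0722×0.10946 ≈ 0.01352
Lighter = 0.30334, Darker = 0.01352
Ratio = (L_lighter + 0.05) / (L_darker + 0.05)
Ratio = (0.30334 + 0.05) / (0.01352 + 0.05) = 0.35334 / 0.06352 ≈ 5.5631
Ratio ≈ 5.56:1


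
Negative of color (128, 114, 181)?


Invert: (255-R, 255-G, 255-B)
R: 255-128 = 127
G: 255-114 = 141
B: 255-181 = 74
= RGB(127, 141, 74)


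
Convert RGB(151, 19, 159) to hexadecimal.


R = 151 → 97 (hex)
G = 19 → 13 (hex)
B = 159 → 9F (hex)
Hex = #97139F


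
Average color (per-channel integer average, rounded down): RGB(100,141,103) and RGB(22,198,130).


Midpoint: each channel = ⌊(C₁+C₂)/2⌋
R: ⌊(100+22)/2⌋ = 61
G: ⌊(141+198)/2⌋ = 169
B: ⌊(103+130)/2⌋ = 116
= RGB(61, 169, 116)


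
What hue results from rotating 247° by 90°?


New hue = (H + rotation) mod 360
New hue = (247 + 90) mod 360
= 337 mod 360
= 337°


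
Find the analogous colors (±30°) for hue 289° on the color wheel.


Base hue: 289°
Left analog: (289 - 30) mod 360 = 259°
Right analog: (289 + 30) mod 360 = 319°
Analogous hues = 259° and 319°


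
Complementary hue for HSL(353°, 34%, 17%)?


Complement = opposite side of color wheel = hue + 180°
H' = (353 + 180) mod 360 = 173°
S and L unchanged.
= HSL(173°, 34%, 17%)


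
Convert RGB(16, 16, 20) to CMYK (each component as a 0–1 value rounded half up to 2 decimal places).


R'=16/255≈0.0627, G'=16/255≈0.0627, B'=20/255≈0.0784
K = 1 - max(R',G',B') = 1 - 20/255 = 235/255 = 0.92156… → 0.92
(1-R'-K)/(1-K) simplifies to (max-R)/max with max = 20:
C = (20-16)/20 = 4/20 = 0.2 → 0.20
M = (20-16)/20 = 4/20 = 0.2 → 0.20
Y = (20-20)/20 = 0/20 = 0 → 0.00
= CMYK(0.20, 0.20, 0.00, 0.92)


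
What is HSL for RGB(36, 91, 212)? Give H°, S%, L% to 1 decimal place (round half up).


Normalize: R'=36/255≈0.1412, G'=91/255≈0.3569, B'=212/255≈0.8314
Max=212/255, Min=36/255, Δ=Max-Min=176/255
L = (Max+Min)/2 = (212+36)/510 = 248/510 = 0.48627… → L = 48.6%
L ≤ 0.5 → S = Δ/(Max+Min) = 176/(212+36) = 176/248 = 0.70967… → S = 71.0%
(the 1/255 factors cancel in S and H, so raw channel differences can be used)
Max is B' → H = 60 × ((R-G)/Δ + 4) = 60 × ((36-91)/176 + 4)
  -55/176 + 4 = -0.3125 + 4 = 3.6875
  H = 60 × 3.6875 = 221.25° → H = 221.3°
= HSL(221.3°, 71.0%, 48.6%)


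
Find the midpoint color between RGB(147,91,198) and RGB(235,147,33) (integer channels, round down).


Midpoint: each channel = ⌊(C₁+C₂)/2⌋
R: ⌊(147+235)/2⌋ = 191
G: ⌊(91+147)/2⌋ = 119
B: ⌊(198+33)/2⌋ = 115
= RGB(191, 119, 115)


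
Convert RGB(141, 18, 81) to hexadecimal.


R = 141 → 8D (hex)
G = 18 → 12 (hex)
B = 81 → 51 (hex)
Hex = #8D1251


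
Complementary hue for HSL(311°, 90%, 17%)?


Complement = opposite side of color wheel = hue + 180°
H' = (311 + 180) mod 360 = 131°
S and L unchanged.
= HSL(131°, 90%, 17%)


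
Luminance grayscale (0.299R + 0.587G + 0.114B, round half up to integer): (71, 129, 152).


Gray = 0.299×R + 0.587×G + 0.114×B
Gray = 0.299×71 + 0.587×129 + 0.114×152
Gray = 21.229 + 75.723 + 17.328
Gray = 114.280 → round half up → 114
Gray = 114


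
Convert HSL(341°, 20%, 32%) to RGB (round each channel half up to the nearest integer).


H=341°, S=0.20, L=0.32
C = (1-|2L-1|)×S = (1-|-0.36|)×0.20 = 0.128
H' = H/60 = 341/60 ≈ 5.6833; X = C×(1-|H' mod 2 - 1|) ≈ 0.0405
m = L - C/2 = 0.32 - 0.064 = 0.256
Sector ⌊H'⌋ = 5 → (R',G',B') = (0.128, 0.0, ≈0.0405)
RGB = ((R'+m)×255, (G'+m)×255, (B'+m)×255) = (97.92, 65.28, 75.616)
Round half up → RGB(98, 65, 76)


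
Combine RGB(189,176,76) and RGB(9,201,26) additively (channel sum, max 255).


Additive: each channel = min(255, C₁+C₂)
R: 189+9 = 198 → 198
G: 176+201 = 377 → 255
B: 76+26 = 102 → 102
= RGB(198, 255, 102)


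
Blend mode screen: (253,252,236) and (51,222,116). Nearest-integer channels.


Screen: C = 255 - (255-A)×(255-B)/255, rounded to nearest integer
R: 255 - (255-253)×(255-51)/255 = 255 - 408/255 ≈ 255 - 1.600 = 253.400 → 253
G: 255 - (255-252)×(255-222)/255 = 255 - 99/255 ≈ 255 - 0.388 = 254.612 → 255
B: 255 - (255-236)×(255-116)/255 = 255 - 2641/255 ≈ 255 - 10.357 = 244.643 → 245
= RGB(253, 255, 245)


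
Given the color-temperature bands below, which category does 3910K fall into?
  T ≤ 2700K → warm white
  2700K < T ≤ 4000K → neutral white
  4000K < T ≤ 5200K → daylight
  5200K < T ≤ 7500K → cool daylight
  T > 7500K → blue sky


Temperature: 3910K
2700K < 3910K ≤ 4000K → neutral white
Classification: neutral white


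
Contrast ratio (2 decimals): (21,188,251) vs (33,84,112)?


Linearize each sRGB channel c=v/255: c/12.92 if c ≤ 0.04045 else ((c+0.055)/1.055)^2.4
L = 0.2126×R_lin + 0.7152×G_lin + 0.0722×B_lin
Color 1 (21,188,251):
  R=21: 21/255≈0.0824 > 0.04045 → ((0.0824+0.055)/1.055)^2.4 ≈ 0.00750
  G=188: 188/255≈0.7373 > 0.04045 → ((0.7373+0.055)/1.055)^2.4 ≈ 0.50289
  B=251: 251/255≈0.9843 > 0.04045 → ((0.9843+0.055)/1.055)^2.4 ≈ 0.96469
  L1 = 0.2126×0.00750 + 0.7152×0.50289 + 0.0722×0.96469 ≈ 0.43091
Color 2 (33,84,112):
  R=33: 33/255≈0.1294 > 0.04045 → ((0.1294+0.055)/1.055)^2.4 ≈ 0.01521
  G=84: 84/255≈0.3294 > 0.04045 → ((0.3294+0.055)/1.055)^2.4 ≈ 0.08866
  B=112: 112/255≈0.4392 > 0.04045 → ((0.4392+0.055)/1.055)^2.4 ≈ 0.16203
  L2 = 0.2126×0.01521 + 0.7152×0.08866 + 0.0722×0.16203 ≈ 0.07834
Lighter = 0.43091, Darker = 0.07834
Ratio = (L_lighter + 0.05) / (L_darker + 0.05)
Ratio = (0.43091 + 0.05) / (0.07834 + 0.05) = 0.48091 / 0.12834 ≈ 3.7472
Ratio ≈ 3.75:1


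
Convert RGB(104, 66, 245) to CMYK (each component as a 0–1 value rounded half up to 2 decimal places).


R'=104/255≈0.4078, G'=66/255≈0.2588, B'=245/255≈0.9608
K = 1 - max(R',G',B') = 1 - 245/255 = 10/255 = 0.03921… → 0.04
(1-R'-K)/(1-K) simplifies to (max-R)/max with max = 245:
C = (245-104)/245 = 141/245 = 0.57551… → 0.58
M = (245-66)/245 = 179/245 = 0.73061… → 0.73
Y = (245-245)/245 = 0/245 = 0 → 0.00
= CMYK(0.58, 0.73, 0.00, 0.04)


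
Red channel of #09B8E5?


Color: #09B8E5
R = 09 = 9
G = B8 = 184
B = E5 = 229
Red = 9


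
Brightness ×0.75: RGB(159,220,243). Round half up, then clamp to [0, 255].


Multiply each channel by 0.75, round half up, clamp to [0, 255]
R: 159×0.75 = 119.25 → round → 119
G: 220×0.75 = 165
B: 243×0.75 = 182.25 → round → 182
= RGB(119, 165, 182)


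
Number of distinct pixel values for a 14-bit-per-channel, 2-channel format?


Total bits = 14 bits/channel × 2 channels = 28 bits
Distinct pixel values = 2^28
= 268,435,456 pixel values


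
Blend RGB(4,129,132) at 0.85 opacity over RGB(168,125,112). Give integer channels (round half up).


C = α×F + (1-α)×B, with 1-α = 0.15
R: 0.85×4 + 0.15×168 = 3.40 + 25.20 = 28.60 → 29
G: 0.85×129 + 0.15×125 = 109.65 + 18.75 = 128.40 → 128
B: 0.85×132 + 0.15×112 = 112.20 + 16.80 = 129.00 → 129
= RGB(29, 128, 129)


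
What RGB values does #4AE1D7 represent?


4A → 74 (R)
E1 → 225 (G)
D7 → 215 (B)
= RGB(74, 225, 215)


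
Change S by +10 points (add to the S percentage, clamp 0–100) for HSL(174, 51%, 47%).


Original S = 51%
Adjustment = +10 percentage points
New S = 51 + (10) = 61
Clamp to [0, 100] → 61
= HSL(174°, 61%, 47%)


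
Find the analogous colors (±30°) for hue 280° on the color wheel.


Base hue: 280°
Left analog: (280 - 30) mod 360 = 250°
Right analog: (280 + 30) mod 360 = 310°
Analogous hues = 250° and 310°


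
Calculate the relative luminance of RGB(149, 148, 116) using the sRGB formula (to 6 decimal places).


Linearize each channel (sRGB transfer function): c = v/255; c_lin = c/12.92 if c ≤ 0.04045, else ((c+0.055)/1.055)^2.4
  R: 149/255 ≈ 0.584314 > 0.04045 → ((0.584314+0.055)/1.055)^2.4 ≈ 0.300544
  G: 148/255 ≈ 0.580392 > 0.04045 → ((0.580392+0.055)/1.055)^2.4 ≈ 0.296138
  B: 116/255 ≈ 0.454902 > 0.04045 → ((0.454902+0.055)/1.055)^2.4 ≈ 0.174647
R_lin = 0.300544, G_lin = 0.296138, B_lin = 0.174647
L = 0.2126×R + 0.7152×G + 0.0722×B
L = 0.2126×0.300544 + 0.7152×0.296138 + 0.0722×0.174647
L ≈ 0.288303


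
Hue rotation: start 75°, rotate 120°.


New hue = (H + rotation) mod 360
New hue = (75 + 120) mod 360
= 195 mod 360
= 195°


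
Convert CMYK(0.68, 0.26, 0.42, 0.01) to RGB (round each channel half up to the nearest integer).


R = 255 × (1-C) × (1-K) = 255 × 0.32 × 0.99 = 80.784 → 81
G = 255 × (1-M) × (1-K) = 255 × 0.74 × 0.99 = 186.813 → 187
B = 255 × (1-Y) × (1-K) = 255 × 0.58 × 0.99 = 146.421 → 146
= RGB(81, 187, 146)


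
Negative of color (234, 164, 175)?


Invert: (255-R, 255-G, 255-B)
R: 255-234 = 21
G: 255-164 = 91
B: 255-175 = 80
= RGB(21, 91, 80)


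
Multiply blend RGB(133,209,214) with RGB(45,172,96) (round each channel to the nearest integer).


Multiply: C = A×B/255, rounded to nearest integer
R: 133×45/255 = 5985/255 ≈ 23.471 → 23
G: 209×172/255 = 35948/255 ≈ 140.973 → 141
B: 214×96/255 = 20544/255 ≈ 80.565 → 81
= RGB(23, 141, 81)


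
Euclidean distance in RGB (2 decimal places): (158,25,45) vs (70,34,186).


d = √[(R₁-R₂)² + (G₁-G₂)² + (B₁-B₂)²]
d = √[(158-70)² + (25-34)² + (45-186)²]
d = √[7744 + 81 + 19881]
d = √27706
d ≈ 166.45


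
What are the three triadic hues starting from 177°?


Triadic: equally spaced at 120° intervals
H1 = 177°
H2 = (177 + 120) mod 360 = 297°
H3 = (177 + 240) mod 360 = 57°
Triadic = 177°, 297°, 57°


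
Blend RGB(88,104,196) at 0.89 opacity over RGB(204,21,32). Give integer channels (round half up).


C = α×F + (1-α)×B, with 1-α = 0.11
R: 0.89×88 + 0.11×204 = 78.32 + 22.44 = 100.76 → 101
G: 0.89×104 + 0.11×21 = 92.56 + 2.31 = 94.87 → 95
B: 0.89×196 + 0.11×32 = 174.44 + 3.52 = 177.96 → 178
= RGB(101, 95, 178)


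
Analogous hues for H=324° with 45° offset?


Base hue: 324°
Left analog: (324 - 45) mod 360 = 279°
Right analog: (324 + 45) mod 360 = 9°
Analogous hues = 279° and 9°


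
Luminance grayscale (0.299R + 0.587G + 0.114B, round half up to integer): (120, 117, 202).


Gray = 0.299×R + 0.587×G + 0.114×B
Gray = 0.299×120 + 0.587×117 + 0.114×202
Gray = 35.880 + 68.679 + 23.028
Gray = 127.587 → round half up → 128
Gray = 128


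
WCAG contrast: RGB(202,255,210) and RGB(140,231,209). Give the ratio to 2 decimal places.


Linearize each sRGB channel c=v/255: c/12.92 if c ≤ 0.04045 else ((c+0.055)/1.055)^2.4
L = 0.2126×R_lin + 0.7152×G_lin + 0.0722×B_lin
Color 1 (202,255,210):
  R=202: 202/255≈0.7922 > 0.04045 → ((0.7922+0.055)/1.055)^2.4 ≈ 0.59062
  G=255: 255/255≈1.0000 > 0.04045 → ((1.0000+0.055)/1.055)^2.4 ≈ 1.00000
  B=210: 210/255≈0.8235 > 0.04045 → ((0.8235+0.055)/1.055)^2.4 ≈ 0.64448
  L1 = 0.2126×0.59062 + 0.7152×1.00000 + 0.0722×0.64448 ≈ 0.88730
Color 2 (140,231,209):
  R=140: 140/255≈0.5490 > 0.04045 → ((0.5490+0.055)/1.055)^2.4 ≈ 0.26225
  G=231: 231/255≈0.9059 > 0.04045 → ((0.9059+0.055)/1.055)^2.4 ≈ 0.79910
  B=209: 209/255≈0.8196 > 0.04045 → ((0.8196+0.055)/1.055)^2.4 ≈ 0.63760
  L2 = 0.2126×0.26225 + 0.7152×0.79910 + 0.0722×0.63760 ≈ 0.67331
Lighter = 0.88730, Darker = 0.67331
Ratio = (L_lighter + 0.05) / (L_darker + 0.05)
Ratio = (0.88730 + 0.05) / (0.67331 + 0.05) = 0.93730 / 0.72331 ≈ 1.2958
Ratio ≈ 1.30:1


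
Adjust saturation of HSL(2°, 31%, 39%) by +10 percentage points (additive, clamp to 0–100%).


Original S = 31%
Adjustment = +10 percentage points
New S = 31 + (10) = 41
Clamp to [0, 100] → 41
= HSL(2°, 41%, 39%)


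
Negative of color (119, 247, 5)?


Invert: (255-R, 255-G, 255-B)
R: 255-119 = 136
G: 255-247 = 8
B: 255-5 = 250
= RGB(136, 8, 250)


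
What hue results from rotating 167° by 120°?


New hue = (H + rotation) mod 360
New hue = (167 + 120) mod 360
= 287 mod 360
= 287°


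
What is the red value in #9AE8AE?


Color: #9AE8AE
R = 9A = 154
G = E8 = 232
B = AE = 174
Red = 154


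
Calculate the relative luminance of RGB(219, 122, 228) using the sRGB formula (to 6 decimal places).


Linearize each channel (sRGB transfer function): c = v/255; c_lin = c/12.92 if c ≤ 0.04045, else ((c+0.055)/1.055)^2.4
  R: 219/255 ≈ 0.858824 > 0.04045 → ((0.858824+0.055)/1.055)^2.4 ≈ 0.708376
  G: 122/255 ≈ 0.478431 > 0.04045 → ((0.478431+0.055)/1.055)^2.4 ≈ 0.194618
  B: 228/255 ≈ 0.894118 > 0.04045 → ((0.894118+0.055)/1.055)^2.4 ≈ 0.775822
R_lin = 0.708376, G_lin = 0.194618, B_lin = 0.775822
L = 0.2126×R + 0.7152×G + 0.0722×B
L = 0.2126×0.708376 + 0.7152×0.194618 + 0.0722×0.775822
L ≈ 0.345806
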